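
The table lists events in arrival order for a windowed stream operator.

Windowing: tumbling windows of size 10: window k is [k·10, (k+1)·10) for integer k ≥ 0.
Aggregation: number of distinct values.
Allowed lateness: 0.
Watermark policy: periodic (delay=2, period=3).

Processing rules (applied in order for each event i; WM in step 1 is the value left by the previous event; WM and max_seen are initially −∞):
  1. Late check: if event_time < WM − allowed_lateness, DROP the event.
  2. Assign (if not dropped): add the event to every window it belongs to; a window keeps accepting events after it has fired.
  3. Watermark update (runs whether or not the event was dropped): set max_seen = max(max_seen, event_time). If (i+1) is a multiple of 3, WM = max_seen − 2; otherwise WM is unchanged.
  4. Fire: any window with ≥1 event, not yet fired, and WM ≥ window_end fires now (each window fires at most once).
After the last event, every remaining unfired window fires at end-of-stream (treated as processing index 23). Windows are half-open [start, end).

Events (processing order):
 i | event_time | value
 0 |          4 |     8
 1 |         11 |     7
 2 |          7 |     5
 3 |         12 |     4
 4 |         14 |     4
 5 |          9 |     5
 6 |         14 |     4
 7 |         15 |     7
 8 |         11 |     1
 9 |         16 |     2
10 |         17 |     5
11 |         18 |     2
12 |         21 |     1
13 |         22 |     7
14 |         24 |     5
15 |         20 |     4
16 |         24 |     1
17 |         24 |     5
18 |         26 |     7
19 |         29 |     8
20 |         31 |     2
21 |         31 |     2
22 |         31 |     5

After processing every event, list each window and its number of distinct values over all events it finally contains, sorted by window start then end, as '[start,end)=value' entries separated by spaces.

i=0 t=4 v=8: → [0,10); WM=−∞
i=1 t=11 v=7: → [10,20); WM=−∞
i=2 t=7 v=5: → [0,10); WM=9
i=3 t=12 v=4: → [10,20); WM=9
i=4 t=14 v=4: → [10,20); WM=9
i=5 t=9 v=5: → [0,10); WM=12; [0,10) fires=2
i=6 t=14 v=4: → [10,20); WM=12
i=7 t=15 v=7: → [10,20); WM=12
i=8 t=11 v=1: DROP (t<12-0); WM=13
i=9 t=16 v=2: → [10,20); WM=13
i=10 t=17 v=5: → [10,20); WM=13
i=11 t=18 v=2: → [10,20); WM=16
i=12 t=21 v=1: → [20,30); WM=16
i=13 t=22 v=7: → [20,30); WM=16
i=14 t=24 v=5: → [20,30); WM=22; [10,20) fires=4
i=15 t=20 v=4: DROP (t<22-0); WM=22
i=16 t=24 v=1: → [20,30); WM=22
i=17 t=24 v=5: → [20,30); WM=22
i=18 t=26 v=7: → [20,30); WM=22
i=19 t=29 v=8: → [20,30); WM=22
i=20 t=31 v=2: → [30,40); WM=29
i=21 t=31 v=2: → [30,40); WM=29
i=22 t=31 v=5: → [30,40); WM=29

[0,10)=2 [10,20)=4 [20,30)=4 [30,40)=2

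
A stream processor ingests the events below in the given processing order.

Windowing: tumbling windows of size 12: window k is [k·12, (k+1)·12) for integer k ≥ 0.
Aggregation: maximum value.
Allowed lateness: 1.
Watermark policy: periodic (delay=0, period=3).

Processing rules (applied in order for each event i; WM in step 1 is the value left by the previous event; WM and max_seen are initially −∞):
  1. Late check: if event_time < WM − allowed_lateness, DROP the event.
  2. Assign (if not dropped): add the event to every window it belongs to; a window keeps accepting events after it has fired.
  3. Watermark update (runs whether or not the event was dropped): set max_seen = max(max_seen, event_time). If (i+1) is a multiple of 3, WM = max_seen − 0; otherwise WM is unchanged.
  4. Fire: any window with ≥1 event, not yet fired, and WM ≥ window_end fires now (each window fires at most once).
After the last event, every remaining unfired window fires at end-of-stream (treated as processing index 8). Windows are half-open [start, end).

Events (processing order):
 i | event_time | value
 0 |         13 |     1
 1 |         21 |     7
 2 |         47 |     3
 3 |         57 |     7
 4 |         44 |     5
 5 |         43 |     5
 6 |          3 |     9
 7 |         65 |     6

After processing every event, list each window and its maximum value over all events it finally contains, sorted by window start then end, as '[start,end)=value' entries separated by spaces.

[12,24)=7 [36,48)=3 [48,60)=7 [60,72)=6

i=0 t=13 v=1: → [12,24); WM=−∞
i=1 t=21 v=7: → [12,24); WM=−∞
i=2 t=47 v=3: → [36,48); WM=47; [12,24) fires=7
i=3 t=57 v=7: → [48,60); WM=47
i=4 t=44 v=5: DROP (t<47-1); WM=47
i=5 t=43 v=5: DROP (t<47-1); WM=57; [36,48) fires=3
i=6 t=3 v=9: DROP (t<57-1); WM=57
i=7 t=65 v=6: → [60,72); WM=57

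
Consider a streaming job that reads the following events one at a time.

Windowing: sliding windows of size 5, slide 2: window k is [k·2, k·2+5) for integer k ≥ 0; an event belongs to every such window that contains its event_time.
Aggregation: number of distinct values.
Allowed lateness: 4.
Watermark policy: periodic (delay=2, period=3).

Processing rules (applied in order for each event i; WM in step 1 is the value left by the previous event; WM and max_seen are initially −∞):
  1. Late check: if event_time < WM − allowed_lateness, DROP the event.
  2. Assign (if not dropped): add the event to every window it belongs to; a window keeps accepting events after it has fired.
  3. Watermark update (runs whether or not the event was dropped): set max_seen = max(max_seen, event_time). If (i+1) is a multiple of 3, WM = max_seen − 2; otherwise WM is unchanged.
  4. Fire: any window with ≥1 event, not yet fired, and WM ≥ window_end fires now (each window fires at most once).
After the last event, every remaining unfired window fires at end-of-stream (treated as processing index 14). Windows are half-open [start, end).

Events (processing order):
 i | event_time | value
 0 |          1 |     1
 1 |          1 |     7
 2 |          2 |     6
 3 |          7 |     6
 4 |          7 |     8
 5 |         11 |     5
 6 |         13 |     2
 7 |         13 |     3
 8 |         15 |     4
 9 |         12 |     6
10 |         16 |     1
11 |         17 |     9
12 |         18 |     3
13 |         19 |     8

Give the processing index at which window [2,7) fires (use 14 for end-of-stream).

5

i=0 t=1 v=1: → [0,5); WM=−∞
i=1 t=1 v=7: → [0,5); WM=−∞
i=2 t=2 v=6: → [2,7),[0,5); WM=0
i=3 t=7 v=6: → [6,11),[4,9); WM=0
i=4 t=7 v=8: → [6,11),[4,9); WM=0
i=5 t=11 v=5: → [10,15),[8,13); WM=9; [0,5) fires=3 [2,7) fires=1 [4,9) fires=2
i=6 t=13 v=2: → [12,17),[10,15); WM=9
i=7 t=13 v=3: → [12,17),[10,15); WM=9
i=8 t=15 v=4: → [14,19),[12,17); WM=13; [6,11) fires=2 [8,13) fires=1
i=9 t=12 v=6: → [12,17),[10,15),[8,13); WM=13
i=10 t=16 v=1: → [16,21),[14,19),[12,17); WM=13
i=11 t=17 v=9: → [16,21),[14,19); WM=15; [10,15) fires=4
i=12 t=18 v=3: → [18,23),[16,21),[14,19); WM=15
i=13 t=19 v=8: → [18,23),[16,21); WM=15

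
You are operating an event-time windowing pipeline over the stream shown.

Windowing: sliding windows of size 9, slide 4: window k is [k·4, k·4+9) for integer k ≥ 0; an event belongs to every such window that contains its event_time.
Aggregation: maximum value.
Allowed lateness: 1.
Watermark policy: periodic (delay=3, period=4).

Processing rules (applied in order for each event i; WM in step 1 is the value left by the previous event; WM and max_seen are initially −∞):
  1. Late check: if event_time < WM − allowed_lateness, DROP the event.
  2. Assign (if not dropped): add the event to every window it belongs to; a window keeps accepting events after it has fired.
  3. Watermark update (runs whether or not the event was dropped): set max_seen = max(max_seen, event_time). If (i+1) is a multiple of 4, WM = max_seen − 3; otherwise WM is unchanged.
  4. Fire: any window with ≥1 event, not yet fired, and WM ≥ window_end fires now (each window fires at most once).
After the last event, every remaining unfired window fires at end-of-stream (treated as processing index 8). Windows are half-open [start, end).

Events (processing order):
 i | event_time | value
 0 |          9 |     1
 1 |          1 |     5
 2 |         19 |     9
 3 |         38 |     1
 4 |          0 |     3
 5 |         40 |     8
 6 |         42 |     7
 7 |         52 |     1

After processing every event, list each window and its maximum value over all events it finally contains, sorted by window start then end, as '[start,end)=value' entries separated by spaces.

i=0 t=9 v=1: → [8,17),[4,13); WM=−∞
i=1 t=1 v=5: → [0,9); WM=−∞
i=2 t=19 v=9: → [16,25),[12,21); WM=−∞
i=3 t=38 v=1: → [36,45),[32,41); WM=35; [0,9) fires=5 [4,13) fires=1 [8,17) fires=1 [12,21) fires=9 [16,25) fires=9
i=4 t=0 v=3: DROP (t<35-1); WM=35
i=5 t=40 v=8: → [40,49),[36,45),[32,41); WM=35
i=6 t=42 v=7: → [40,49),[36,45); WM=35
i=7 t=52 v=1: → [52,61),[48,57),[44,53); WM=49; [32,41) fires=8 [36,45) fires=8 [40,49) fires=8

[0,9)=5 [4,13)=1 [8,17)=1 [12,21)=9 [16,25)=9 [32,41)=8 [36,45)=8 [40,49)=8 [44,53)=1 [48,57)=1 [52,61)=1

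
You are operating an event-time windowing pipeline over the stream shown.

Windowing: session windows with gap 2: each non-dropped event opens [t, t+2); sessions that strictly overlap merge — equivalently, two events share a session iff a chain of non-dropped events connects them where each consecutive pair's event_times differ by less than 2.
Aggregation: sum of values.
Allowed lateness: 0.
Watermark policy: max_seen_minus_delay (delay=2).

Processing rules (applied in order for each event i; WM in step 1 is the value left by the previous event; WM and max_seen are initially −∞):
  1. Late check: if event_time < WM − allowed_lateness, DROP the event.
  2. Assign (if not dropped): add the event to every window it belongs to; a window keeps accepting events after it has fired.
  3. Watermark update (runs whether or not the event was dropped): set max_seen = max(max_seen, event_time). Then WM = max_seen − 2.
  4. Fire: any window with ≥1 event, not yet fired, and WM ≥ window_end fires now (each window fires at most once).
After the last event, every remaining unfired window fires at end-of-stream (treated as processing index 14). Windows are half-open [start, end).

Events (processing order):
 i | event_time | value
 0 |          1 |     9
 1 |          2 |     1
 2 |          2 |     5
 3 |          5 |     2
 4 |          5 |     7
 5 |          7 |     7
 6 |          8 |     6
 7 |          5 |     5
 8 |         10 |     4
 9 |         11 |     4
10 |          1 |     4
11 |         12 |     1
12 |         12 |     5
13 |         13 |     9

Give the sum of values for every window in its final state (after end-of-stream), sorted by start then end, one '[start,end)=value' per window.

[1,4)=15 [5,7)=9 [7,10)=13 [10,15)=23

i=0 t=1 v=9: → [1,3); WM=-1
i=1 t=2 v=1: → [1,4); WM=0
i=2 t=2 v=5: → [1,4); WM=0
i=3 t=5 v=2: → [5,7); WM=3
i=4 t=5 v=7: → [5,7); WM=3
i=5 t=7 v=7: → [7,9); WM=5
i=6 t=8 v=6: → [7,10); WM=6
i=7 t=5 v=5: DROP (t<6-0); WM=6
i=8 t=10 v=4: → [10,12); WM=8
i=9 t=11 v=4: → [10,13); WM=9
i=10 t=1 v=4: DROP (t<9-0); WM=9
i=11 t=12 v=1: → [10,14); WM=10
i=12 t=12 v=5: → [10,14); WM=10
i=13 t=13 v=9: → [10,15); WM=11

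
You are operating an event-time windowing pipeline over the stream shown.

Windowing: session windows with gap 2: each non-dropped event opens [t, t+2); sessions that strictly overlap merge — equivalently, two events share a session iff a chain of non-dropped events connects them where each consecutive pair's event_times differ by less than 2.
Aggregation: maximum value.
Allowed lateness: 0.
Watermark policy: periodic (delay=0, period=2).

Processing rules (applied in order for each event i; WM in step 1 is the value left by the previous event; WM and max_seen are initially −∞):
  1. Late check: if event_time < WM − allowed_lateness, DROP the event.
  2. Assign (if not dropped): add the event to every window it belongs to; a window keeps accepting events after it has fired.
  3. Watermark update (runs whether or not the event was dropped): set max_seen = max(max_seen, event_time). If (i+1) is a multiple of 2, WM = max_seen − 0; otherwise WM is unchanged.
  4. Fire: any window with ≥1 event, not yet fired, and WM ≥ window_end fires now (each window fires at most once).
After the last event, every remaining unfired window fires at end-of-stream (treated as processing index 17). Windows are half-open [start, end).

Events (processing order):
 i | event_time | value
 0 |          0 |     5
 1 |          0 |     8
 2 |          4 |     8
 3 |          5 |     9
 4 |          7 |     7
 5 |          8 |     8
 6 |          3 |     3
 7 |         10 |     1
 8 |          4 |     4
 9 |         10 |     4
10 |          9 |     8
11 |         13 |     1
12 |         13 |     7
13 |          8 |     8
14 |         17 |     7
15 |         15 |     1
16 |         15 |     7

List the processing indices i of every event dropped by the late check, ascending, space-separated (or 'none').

i=0 t=0 v=5: → [0,2); WM=−∞
i=1 t=0 v=8: → [0,2); WM=0
i=2 t=4 v=8: → [4,6); WM=0
i=3 t=5 v=9: → [4,7); WM=5
i=4 t=7 v=7: → [7,9); WM=5
i=5 t=8 v=8: → [7,10); WM=8
i=6 t=3 v=3: DROP (t<8-0); WM=8
i=7 t=10 v=1: → [10,12); WM=10
i=8 t=4 v=4: DROP (t<10-0); WM=10
i=9 t=10 v=4: → [10,12); WM=10
i=10 t=9 v=8: DROP (t<10-0); WM=10
i=11 t=13 v=1: → [13,15); WM=13
i=12 t=13 v=7: → [13,15); WM=13
i=13 t=8 v=8: DROP (t<13-0); WM=13
i=14 t=17 v=7: → [17,19); WM=13
i=15 t=15 v=1: → [15,17); WM=17
i=16 t=15 v=7: DROP (t<17-0); WM=17

6 8 10 13 16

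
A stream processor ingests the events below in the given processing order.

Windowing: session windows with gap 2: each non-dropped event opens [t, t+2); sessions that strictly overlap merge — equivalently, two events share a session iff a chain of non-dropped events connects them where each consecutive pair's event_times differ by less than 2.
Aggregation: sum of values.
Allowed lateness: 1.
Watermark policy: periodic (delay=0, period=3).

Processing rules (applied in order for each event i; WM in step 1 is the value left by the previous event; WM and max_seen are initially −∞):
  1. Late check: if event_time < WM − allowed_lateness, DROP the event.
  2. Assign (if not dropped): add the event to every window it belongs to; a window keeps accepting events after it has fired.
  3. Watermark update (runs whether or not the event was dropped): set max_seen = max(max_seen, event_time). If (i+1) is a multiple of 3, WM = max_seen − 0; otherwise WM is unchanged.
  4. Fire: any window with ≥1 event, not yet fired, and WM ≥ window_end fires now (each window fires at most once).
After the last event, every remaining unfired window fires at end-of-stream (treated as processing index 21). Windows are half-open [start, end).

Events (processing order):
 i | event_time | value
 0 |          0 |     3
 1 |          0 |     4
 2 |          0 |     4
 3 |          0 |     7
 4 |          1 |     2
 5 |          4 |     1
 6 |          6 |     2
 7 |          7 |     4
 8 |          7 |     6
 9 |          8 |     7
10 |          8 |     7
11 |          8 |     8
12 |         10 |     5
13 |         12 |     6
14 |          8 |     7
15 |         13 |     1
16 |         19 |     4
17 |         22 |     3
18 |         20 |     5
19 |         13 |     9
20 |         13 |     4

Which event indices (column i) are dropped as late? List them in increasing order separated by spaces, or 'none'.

18 19 20

i=0 t=0 v=3: → [0,2); WM=−∞
i=1 t=0 v=4: → [0,2); WM=−∞
i=2 t=0 v=4: → [0,2); WM=0
i=3 t=0 v=7: → [0,2); WM=0
i=4 t=1 v=2: → [0,3); WM=0
i=5 t=4 v=1: → [4,6); WM=4
i=6 t=6 v=2: → [6,8); WM=4
i=7 t=7 v=4: → [6,9); WM=4
i=8 t=7 v=6: → [6,9); WM=7
i=9 t=8 v=7: → [6,10); WM=7
i=10 t=8 v=7: → [6,10); WM=7
i=11 t=8 v=8: → [6,10); WM=8
i=12 t=10 v=5: → [10,12); WM=8
i=13 t=12 v=6: → [12,14); WM=8
i=14 t=8 v=7: → [6,10); WM=12
i=15 t=13 v=1: → [12,15); WM=12
i=16 t=19 v=4: → [19,21); WM=12
i=17 t=22 v=3: → [22,24); WM=22
i=18 t=20 v=5: DROP (t<22-1); WM=22
i=19 t=13 v=9: DROP (t<22-1); WM=22
i=20 t=13 v=4: DROP (t<22-1); WM=22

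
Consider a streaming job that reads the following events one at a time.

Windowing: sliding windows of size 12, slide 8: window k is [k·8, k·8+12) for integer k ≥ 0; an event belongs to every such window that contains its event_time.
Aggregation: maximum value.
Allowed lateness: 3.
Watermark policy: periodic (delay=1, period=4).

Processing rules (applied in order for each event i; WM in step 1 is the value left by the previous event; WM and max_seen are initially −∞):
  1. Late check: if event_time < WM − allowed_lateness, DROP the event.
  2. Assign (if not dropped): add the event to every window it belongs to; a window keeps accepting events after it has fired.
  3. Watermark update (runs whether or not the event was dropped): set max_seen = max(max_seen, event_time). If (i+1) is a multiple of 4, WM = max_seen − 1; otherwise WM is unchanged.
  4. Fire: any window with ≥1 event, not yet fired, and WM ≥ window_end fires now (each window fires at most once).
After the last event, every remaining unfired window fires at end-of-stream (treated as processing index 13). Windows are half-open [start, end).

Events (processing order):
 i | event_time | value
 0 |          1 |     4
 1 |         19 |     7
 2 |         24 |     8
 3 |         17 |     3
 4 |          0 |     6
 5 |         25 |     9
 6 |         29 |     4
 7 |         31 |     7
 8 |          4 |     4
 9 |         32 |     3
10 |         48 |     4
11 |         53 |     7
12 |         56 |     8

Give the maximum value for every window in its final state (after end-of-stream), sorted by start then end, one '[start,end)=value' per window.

[0,12)=4 [8,20)=7 [16,28)=9 [24,36)=9 [32,44)=3 [40,52)=4 [48,60)=8 [56,68)=8

i=0 t=1 v=4: → [0,12); WM=−∞
i=1 t=19 v=7: → [16,28),[8,20); WM=−∞
i=2 t=24 v=8: → [24,36),[16,28); WM=−∞
i=3 t=17 v=3: → [16,28),[8,20); WM=23; [0,12) fires=4 [8,20) fires=7
i=4 t=0 v=6: DROP (t<23-3); WM=23
i=5 t=25 v=9: → [24,36),[16,28); WM=23
i=6 t=29 v=4: → [24,36); WM=23
i=7 t=31 v=7: → [24,36); WM=30; [16,28) fires=9
i=8 t=4 v=4: DROP (t<30-3); WM=30
i=9 t=32 v=3: → [32,44),[24,36); WM=30
i=10 t=48 v=4: → [48,60),[40,52); WM=30
i=11 t=53 v=7: → [48,60); WM=52; [24,36) fires=9 [32,44) fires=3 [40,52) fires=4
i=12 t=56 v=8: → [56,68),[48,60); WM=52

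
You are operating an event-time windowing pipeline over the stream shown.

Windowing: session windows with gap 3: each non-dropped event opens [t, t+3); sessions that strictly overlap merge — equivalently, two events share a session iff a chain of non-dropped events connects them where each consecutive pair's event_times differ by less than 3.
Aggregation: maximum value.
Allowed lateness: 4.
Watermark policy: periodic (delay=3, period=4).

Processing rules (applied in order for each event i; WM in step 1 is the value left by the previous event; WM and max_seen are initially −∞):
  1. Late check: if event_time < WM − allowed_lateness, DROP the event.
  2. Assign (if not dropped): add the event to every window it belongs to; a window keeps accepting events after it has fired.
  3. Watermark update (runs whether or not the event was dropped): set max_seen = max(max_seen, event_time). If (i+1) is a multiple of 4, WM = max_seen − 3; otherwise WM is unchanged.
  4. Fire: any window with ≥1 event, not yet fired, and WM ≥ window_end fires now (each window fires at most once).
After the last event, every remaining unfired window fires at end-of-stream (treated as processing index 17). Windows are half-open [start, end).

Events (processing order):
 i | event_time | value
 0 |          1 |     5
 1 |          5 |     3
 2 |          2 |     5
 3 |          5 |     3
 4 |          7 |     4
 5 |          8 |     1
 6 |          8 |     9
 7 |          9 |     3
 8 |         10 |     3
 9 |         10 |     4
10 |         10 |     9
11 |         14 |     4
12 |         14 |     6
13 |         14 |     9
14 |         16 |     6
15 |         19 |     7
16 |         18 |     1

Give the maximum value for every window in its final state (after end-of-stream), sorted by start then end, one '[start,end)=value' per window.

[1,5)=5 [5,13)=9 [14,22)=9

i=0 t=1 v=5: → [1,4); WM=−∞
i=1 t=5 v=3: → [5,8); WM=−∞
i=2 t=2 v=5: → [1,5); WM=−∞
i=3 t=5 v=3: → [5,8); WM=2
i=4 t=7 v=4: → [5,10); WM=2
i=5 t=8 v=1: → [5,11); WM=2
i=6 t=8 v=9: → [5,11); WM=2
i=7 t=9 v=3: → [5,12); WM=6
i=8 t=10 v=3: → [5,13); WM=6
i=9 t=10 v=4: → [5,13); WM=6
i=10 t=10 v=9: → [5,13); WM=6
i=11 t=14 v=4: → [14,17); WM=11
i=12 t=14 v=6: → [14,17); WM=11
i=13 t=14 v=9: → [14,17); WM=11
i=14 t=16 v=6: → [14,19); WM=11
i=15 t=19 v=7: → [19,22); WM=16
i=16 t=18 v=1: → [14,22); WM=16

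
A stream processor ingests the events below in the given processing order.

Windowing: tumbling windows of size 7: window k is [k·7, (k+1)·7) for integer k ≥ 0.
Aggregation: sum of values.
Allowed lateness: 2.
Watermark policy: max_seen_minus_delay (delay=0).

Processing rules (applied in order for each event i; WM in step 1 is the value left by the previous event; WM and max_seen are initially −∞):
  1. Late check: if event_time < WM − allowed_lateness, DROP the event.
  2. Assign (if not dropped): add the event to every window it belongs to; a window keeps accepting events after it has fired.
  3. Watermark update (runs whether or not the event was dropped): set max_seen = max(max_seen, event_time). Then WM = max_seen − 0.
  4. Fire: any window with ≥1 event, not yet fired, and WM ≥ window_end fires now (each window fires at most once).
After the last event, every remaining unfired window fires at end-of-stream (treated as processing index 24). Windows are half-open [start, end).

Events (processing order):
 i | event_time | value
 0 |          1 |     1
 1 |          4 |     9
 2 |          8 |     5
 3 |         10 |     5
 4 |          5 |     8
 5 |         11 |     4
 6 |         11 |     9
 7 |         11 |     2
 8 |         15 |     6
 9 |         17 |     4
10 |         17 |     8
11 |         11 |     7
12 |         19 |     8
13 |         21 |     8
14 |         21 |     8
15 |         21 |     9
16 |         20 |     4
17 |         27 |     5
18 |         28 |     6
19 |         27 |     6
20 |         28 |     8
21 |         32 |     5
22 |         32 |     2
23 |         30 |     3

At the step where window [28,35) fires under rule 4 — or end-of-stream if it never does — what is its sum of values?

24

i=0 t=1 v=1: → [0,7); WM=1
i=1 t=4 v=9: → [0,7); WM=4
i=2 t=8 v=5: → [7,14); WM=8; [0,7) fires=10
i=3 t=10 v=5: → [7,14); WM=10
i=4 t=5 v=8: DROP (t<10-2); WM=10
i=5 t=11 v=4: → [7,14); WM=11
i=6 t=11 v=9: → [7,14); WM=11
i=7 t=11 v=2: → [7,14); WM=11
i=8 t=15 v=6: → [14,21); WM=15; [7,14) fires=25
i=9 t=17 v=4: → [14,21); WM=17
i=10 t=17 v=8: → [14,21); WM=17
i=11 t=11 v=7: DROP (t<17-2); WM=17
i=12 t=19 v=8: → [14,21); WM=19
i=13 t=21 v=8: → [21,28); WM=21; [14,21) fires=26
i=14 t=21 v=8: → [21,28); WM=21
i=15 t=21 v=9: → [21,28); WM=21
i=16 t=20 v=4: → [14,21); WM=21
i=17 t=27 v=5: → [21,28); WM=27
i=18 t=28 v=6: → [28,35); WM=28; [21,28) fires=30
i=19 t=27 v=6: → [21,28); WM=28
i=20 t=28 v=8: → [28,35); WM=28
i=21 t=32 v=5: → [28,35); WM=32
i=22 t=32 v=2: → [28,35); WM=32
i=23 t=30 v=3: → [28,35); WM=32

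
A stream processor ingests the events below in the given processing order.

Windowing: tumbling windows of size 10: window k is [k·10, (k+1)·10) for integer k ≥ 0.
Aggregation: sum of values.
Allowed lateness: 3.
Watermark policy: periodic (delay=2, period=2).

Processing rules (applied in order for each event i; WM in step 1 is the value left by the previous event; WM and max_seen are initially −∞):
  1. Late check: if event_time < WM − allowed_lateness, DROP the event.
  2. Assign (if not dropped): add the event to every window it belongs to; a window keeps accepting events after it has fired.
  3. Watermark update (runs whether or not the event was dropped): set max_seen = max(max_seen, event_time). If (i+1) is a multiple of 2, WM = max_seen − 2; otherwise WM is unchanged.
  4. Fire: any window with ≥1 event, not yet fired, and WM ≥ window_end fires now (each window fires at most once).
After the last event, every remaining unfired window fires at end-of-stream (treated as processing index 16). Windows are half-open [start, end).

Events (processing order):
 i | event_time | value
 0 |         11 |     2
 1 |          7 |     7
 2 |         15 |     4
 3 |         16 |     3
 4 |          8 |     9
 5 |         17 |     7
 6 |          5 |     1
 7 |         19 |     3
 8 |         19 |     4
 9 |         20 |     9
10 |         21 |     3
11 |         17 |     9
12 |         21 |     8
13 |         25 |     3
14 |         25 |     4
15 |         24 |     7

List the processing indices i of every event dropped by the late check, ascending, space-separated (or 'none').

i=0 t=11 v=2: → [10,20); WM=−∞
i=1 t=7 v=7: → [0,10); WM=9
i=2 t=15 v=4: → [10,20); WM=9
i=3 t=16 v=3: → [10,20); WM=14; [0,10) fires=7
i=4 t=8 v=9: DROP (t<14-3); WM=14
i=5 t=17 v=7: → [10,20); WM=15
i=6 t=5 v=1: DROP (t<15-3); WM=15
i=7 t=19 v=3: → [10,20); WM=17
i=8 t=19 v=4: → [10,20); WM=17
i=9 t=20 v=9: → [20,30); WM=18
i=10 t=21 v=3: → [20,30); WM=18
i=11 t=17 v=9: → [10,20); WM=19
i=12 t=21 v=8: → [20,30); WM=19
i=13 t=25 v=3: → [20,30); WM=23; [10,20) fires=32
i=14 t=25 v=4: → [20,30); WM=23
i=15 t=24 v=7: → [20,30); WM=23

4 6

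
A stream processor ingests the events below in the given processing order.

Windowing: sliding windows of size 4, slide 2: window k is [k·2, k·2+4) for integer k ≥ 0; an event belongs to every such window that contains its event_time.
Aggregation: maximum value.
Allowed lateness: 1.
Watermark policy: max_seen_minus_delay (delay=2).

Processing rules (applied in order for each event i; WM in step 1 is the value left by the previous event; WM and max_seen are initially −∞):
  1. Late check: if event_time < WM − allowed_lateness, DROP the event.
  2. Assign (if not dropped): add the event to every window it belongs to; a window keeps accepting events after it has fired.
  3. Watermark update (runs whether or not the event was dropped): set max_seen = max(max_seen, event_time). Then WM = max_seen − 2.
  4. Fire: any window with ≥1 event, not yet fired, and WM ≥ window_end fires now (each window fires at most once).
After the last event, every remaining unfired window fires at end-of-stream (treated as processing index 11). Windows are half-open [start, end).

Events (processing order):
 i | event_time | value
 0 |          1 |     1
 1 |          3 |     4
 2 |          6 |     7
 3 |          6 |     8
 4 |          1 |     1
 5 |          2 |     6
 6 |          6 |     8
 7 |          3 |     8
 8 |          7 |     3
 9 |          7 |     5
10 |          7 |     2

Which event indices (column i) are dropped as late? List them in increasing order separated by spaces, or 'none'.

i=0 t=1 v=1: → [0,4); WM=-1
i=1 t=3 v=4: → [2,6),[0,4); WM=1
i=2 t=6 v=7: → [6,10),[4,8); WM=4; [0,4) fires=4
i=3 t=6 v=8: → [6,10),[4,8); WM=4
i=4 t=1 v=1: DROP (t<4-1); WM=4
i=5 t=2 v=6: DROP (t<4-1); WM=4
i=6 t=6 v=8: → [6,10),[4,8); WM=4
i=7 t=3 v=8: → [2,6),[0,4); WM=4
i=8 t=7 v=3: → [6,10),[4,8); WM=5
i=9 t=7 v=5: → [6,10),[4,8); WM=5
i=10 t=7 v=2: → [6,10),[4,8); WM=5

4 5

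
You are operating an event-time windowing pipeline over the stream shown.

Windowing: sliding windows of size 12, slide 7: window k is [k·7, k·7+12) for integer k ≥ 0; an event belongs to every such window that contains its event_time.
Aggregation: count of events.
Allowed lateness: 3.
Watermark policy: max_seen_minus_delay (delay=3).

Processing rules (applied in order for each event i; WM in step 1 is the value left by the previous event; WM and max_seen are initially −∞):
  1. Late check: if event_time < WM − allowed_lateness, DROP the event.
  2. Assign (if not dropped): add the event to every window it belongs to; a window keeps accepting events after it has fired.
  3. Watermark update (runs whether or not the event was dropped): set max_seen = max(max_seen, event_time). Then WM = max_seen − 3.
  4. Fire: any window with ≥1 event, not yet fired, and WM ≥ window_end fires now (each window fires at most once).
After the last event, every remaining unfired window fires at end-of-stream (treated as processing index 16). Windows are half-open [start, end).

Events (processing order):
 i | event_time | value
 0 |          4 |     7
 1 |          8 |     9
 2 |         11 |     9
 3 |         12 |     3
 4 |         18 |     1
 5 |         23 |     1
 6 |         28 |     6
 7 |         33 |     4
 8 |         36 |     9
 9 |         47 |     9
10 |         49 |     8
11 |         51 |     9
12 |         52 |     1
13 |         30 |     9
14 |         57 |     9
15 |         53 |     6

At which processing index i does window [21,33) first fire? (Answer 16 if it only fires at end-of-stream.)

i=0 t=4 v=7: → [0,12); WM=1
i=1 t=8 v=9: → [7,19),[0,12); WM=5
i=2 t=11 v=9: → [7,19),[0,12); WM=8
i=3 t=12 v=3: → [7,19); WM=9
i=4 t=18 v=1: → [14,26),[7,19); WM=15; [0,12) fires=3
i=5 t=23 v=1: → [21,33),[14,26); WM=20; [7,19) fires=4
i=6 t=28 v=6: → [28,40),[21,33); WM=25
i=7 t=33 v=4: → [28,40); WM=30; [14,26) fires=2
i=8 t=36 v=9: → [35,47),[28,40); WM=33; [21,33) fires=2
i=9 t=47 v=9: → [42,54); WM=44; [28,40) fires=3
i=10 t=49 v=8: → [49,61),[42,54); WM=46
i=11 t=51 v=9: → [49,61),[42,54); WM=48; [35,47) fires=1
i=12 t=52 v=1: → [49,61),[42,54); WM=49
i=13 t=30 v=9: DROP (t<49-3); WM=49
i=14 t=57 v=9: → [56,68),[49,61); WM=54; [42,54) fires=4
i=15 t=53 v=6: → [49,61),[42,54); WM=54

8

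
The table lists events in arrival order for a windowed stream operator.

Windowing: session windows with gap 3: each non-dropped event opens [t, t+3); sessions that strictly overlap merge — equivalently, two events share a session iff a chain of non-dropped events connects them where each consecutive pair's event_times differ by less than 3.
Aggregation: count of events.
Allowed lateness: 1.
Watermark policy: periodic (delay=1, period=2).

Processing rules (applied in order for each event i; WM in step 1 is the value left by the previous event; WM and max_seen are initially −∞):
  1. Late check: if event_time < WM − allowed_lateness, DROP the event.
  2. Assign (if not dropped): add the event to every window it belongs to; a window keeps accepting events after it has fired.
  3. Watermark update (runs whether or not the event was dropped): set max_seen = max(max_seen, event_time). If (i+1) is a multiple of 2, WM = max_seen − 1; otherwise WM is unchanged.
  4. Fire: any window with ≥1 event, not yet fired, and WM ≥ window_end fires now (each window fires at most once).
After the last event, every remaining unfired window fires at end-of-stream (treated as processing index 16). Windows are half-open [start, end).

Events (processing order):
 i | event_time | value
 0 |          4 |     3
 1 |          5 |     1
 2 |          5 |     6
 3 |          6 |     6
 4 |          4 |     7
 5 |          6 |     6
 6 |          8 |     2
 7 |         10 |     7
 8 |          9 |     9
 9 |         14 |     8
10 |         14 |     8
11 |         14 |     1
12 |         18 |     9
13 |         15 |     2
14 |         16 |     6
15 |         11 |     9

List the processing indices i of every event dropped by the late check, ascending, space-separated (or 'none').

i=0 t=4 v=3: → [4,7); WM=−∞
i=1 t=5 v=1: → [4,8); WM=4
i=2 t=5 v=6: → [4,8); WM=4
i=3 t=6 v=6: → [4,9); WM=5
i=4 t=4 v=7: → [4,9); WM=5
i=5 t=6 v=6: → [4,9); WM=5
i=6 t=8 v=2: → [4,11); WM=5
i=7 t=10 v=7: → [4,13); WM=9
i=8 t=9 v=9: → [4,13); WM=9
i=9 t=14 v=8: → [14,17); WM=13
i=10 t=14 v=8: → [14,17); WM=13
i=11 t=14 v=1: → [14,17); WM=13
i=12 t=18 v=9: → [18,21); WM=13
i=13 t=15 v=2: → [14,18); WM=17
i=14 t=16 v=6: → [14,21); WM=17
i=15 t=11 v=9: DROP (t<17-1); WM=17

15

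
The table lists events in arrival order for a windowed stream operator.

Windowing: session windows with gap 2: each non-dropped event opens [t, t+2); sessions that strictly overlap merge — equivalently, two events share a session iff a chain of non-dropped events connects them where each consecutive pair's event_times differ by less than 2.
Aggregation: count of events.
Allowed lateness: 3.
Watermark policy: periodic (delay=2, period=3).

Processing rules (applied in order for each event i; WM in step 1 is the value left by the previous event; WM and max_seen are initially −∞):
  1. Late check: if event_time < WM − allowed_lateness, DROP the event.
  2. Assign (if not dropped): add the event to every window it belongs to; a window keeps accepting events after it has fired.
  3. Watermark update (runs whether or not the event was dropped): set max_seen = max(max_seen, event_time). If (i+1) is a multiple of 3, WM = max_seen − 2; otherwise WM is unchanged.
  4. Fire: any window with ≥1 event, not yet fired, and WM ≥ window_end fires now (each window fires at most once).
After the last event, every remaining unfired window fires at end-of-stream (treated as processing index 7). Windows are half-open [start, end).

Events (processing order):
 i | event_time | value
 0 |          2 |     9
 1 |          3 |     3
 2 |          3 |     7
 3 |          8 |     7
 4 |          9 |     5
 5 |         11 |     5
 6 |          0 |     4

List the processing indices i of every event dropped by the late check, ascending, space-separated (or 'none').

i=0 t=2 v=9: → [2,4); WM=−∞
i=1 t=3 v=3: → [2,5); WM=−∞
i=2 t=3 v=7: → [2,5); WM=1
i=3 t=8 v=7: → [8,10); WM=1
i=4 t=9 v=5: → [8,11); WM=1
i=5 t=11 v=5: → [11,13); WM=9
i=6 t=0 v=4: DROP (t<9-3); WM=9

6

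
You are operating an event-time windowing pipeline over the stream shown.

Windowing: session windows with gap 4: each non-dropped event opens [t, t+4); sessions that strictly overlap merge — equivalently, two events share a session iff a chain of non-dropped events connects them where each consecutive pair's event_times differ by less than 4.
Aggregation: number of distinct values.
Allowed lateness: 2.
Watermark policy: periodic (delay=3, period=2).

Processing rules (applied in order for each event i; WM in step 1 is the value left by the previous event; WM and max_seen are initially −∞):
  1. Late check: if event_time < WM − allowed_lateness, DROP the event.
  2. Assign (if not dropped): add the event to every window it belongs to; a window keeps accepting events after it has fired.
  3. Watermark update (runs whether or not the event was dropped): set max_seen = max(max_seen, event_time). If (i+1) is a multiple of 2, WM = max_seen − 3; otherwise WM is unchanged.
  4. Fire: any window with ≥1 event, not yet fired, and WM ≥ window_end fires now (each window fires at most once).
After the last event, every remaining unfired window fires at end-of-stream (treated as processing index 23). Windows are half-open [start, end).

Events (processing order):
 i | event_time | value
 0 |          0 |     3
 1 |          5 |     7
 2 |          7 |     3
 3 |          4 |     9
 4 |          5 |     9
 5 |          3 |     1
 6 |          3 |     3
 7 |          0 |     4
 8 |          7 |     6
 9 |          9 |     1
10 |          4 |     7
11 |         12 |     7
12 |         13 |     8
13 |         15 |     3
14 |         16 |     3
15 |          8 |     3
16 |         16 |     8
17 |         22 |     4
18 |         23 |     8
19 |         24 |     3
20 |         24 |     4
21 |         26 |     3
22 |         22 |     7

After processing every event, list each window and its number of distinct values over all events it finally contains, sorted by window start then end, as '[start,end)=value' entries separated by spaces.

i=0 t=0 v=3: → [0,4); WM=−∞
i=1 t=5 v=7: → [5,9); WM=2
i=2 t=7 v=3: → [5,11); WM=2
i=3 t=4 v=9: → [4,11); WM=4
i=4 t=5 v=9: → [4,11); WM=4
i=5 t=3 v=1: → [0,11); WM=4
i=6 t=3 v=3: → [0,11); WM=4
i=7 t=0 v=4: DROP (t<4-2); WM=4
i=8 t=7 v=6: → [0,11); WM=4
i=9 t=9 v=1: → [0,13); WM=6
i=10 t=4 v=7: → [0,13); WM=6
i=11 t=12 v=7: → [0,16); WM=9
i=12 t=13 v=8: → [0,17); WM=9
i=13 t=15 v=3: → [0,19); WM=12
i=14 t=16 v=3: → [0,20); WM=12
i=15 t=8 v=3: DROP (t<12-2); WM=13
i=16 t=16 v=8: → [0,20); WM=13
i=17 t=22 v=4: → [22,26); WM=19
i=18 t=23 v=8: → [22,27); WM=19
i=19 t=24 v=3: → [22,28); WM=21
i=20 t=24 v=4: → [22,28); WM=21
i=21 t=26 v=3: → [22,30); WM=23
i=22 t=22 v=7: → [22,30); WM=23

[0,20)=6 [22,30)=4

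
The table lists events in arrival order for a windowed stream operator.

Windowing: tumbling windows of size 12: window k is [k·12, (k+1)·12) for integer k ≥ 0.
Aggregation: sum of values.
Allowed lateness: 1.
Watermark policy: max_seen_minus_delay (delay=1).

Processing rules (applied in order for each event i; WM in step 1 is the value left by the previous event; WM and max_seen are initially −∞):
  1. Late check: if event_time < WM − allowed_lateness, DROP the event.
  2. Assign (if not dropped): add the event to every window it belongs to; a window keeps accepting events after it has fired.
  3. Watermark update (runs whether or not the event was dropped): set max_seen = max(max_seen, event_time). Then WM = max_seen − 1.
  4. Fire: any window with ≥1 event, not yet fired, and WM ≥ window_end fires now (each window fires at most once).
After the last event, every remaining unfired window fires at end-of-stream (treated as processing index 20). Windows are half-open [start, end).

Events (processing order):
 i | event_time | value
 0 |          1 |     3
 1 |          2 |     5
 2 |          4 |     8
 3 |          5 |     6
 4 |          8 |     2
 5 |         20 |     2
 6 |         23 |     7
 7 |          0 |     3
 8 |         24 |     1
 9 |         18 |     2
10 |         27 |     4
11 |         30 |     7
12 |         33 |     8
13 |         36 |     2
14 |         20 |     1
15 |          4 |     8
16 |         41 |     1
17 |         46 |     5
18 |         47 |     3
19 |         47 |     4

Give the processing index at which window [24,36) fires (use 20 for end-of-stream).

16

i=0 t=1 v=3: → [0,12); WM=0
i=1 t=2 v=5: → [0,12); WM=1
i=2 t=4 v=8: → [0,12); WM=3
i=3 t=5 v=6: → [0,12); WM=4
i=4 t=8 v=2: → [0,12); WM=7
i=5 t=20 v=2: → [12,24); WM=19; [0,12) fires=24
i=6 t=23 v=7: → [12,24); WM=22
i=7 t=0 v=3: DROP (t<22-1); WM=22
i=8 t=24 v=1: → [24,36); WM=23
i=9 t=18 v=2: DROP (t<23-1); WM=23
i=10 t=27 v=4: → [24,36); WM=26; [12,24) fires=9
i=11 t=30 v=7: → [24,36); WM=29
i=12 t=33 v=8: → [24,36); WM=32
i=13 t=36 v=2: → [36,48); WM=35
i=14 t=20 v=1: DROP (t<35-1); WM=35
i=15 t=4 v=8: DROP (t<35-1); WM=35
i=16 t=41 v=1: → [36,48); WM=40; [24,36) fires=20
i=17 t=46 v=5: → [36,48); WM=45
i=18 t=47 v=3: → [36,48); WM=46
i=19 t=47 v=4: → [36,48); WM=46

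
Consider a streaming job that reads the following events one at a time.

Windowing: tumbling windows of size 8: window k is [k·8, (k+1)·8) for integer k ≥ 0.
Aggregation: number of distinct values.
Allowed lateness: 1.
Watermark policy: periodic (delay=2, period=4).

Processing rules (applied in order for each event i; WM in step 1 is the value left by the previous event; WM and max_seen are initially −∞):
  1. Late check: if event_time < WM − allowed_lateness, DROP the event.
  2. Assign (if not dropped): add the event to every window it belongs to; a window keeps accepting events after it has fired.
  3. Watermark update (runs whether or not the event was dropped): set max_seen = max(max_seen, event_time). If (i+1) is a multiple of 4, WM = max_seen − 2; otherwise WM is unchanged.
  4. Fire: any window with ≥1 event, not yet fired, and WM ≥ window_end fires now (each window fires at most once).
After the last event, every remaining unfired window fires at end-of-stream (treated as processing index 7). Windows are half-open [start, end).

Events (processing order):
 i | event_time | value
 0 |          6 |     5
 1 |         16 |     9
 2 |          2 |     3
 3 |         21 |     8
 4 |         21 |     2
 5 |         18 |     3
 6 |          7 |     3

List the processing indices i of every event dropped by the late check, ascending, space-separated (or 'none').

6

i=0 t=6 v=5: → [0,8); WM=−∞
i=1 t=16 v=9: → [16,24); WM=−∞
i=2 t=2 v=3: → [0,8); WM=−∞
i=3 t=21 v=8: → [16,24); WM=19; [0,8) fires=2
i=4 t=21 v=2: → [16,24); WM=19
i=5 t=18 v=3: → [16,24); WM=19
i=6 t=7 v=3: DROP (t<19-1); WM=19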